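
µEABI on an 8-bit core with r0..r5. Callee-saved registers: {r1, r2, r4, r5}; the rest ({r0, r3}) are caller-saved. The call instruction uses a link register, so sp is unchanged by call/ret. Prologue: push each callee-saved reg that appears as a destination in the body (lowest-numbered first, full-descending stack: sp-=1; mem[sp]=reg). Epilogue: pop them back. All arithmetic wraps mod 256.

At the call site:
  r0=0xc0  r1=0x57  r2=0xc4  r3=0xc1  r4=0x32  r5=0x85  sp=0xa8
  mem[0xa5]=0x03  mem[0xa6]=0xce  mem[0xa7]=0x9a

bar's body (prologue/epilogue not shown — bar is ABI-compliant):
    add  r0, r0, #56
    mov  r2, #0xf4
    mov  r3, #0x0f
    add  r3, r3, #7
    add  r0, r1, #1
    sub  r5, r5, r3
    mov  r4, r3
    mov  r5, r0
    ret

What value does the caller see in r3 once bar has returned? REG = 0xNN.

prologue: push r2 → mem[0xa7]=0xc4, sp=0xa7
prologue: push r4 → mem[0xa6]=0x32, sp=0xa6
prologue: push r5 → mem[0xa5]=0x85, sp=0xa5
body[0] add  r0, r0, #56 → r0=0xf8
body[1] mov  r2, #0xf4 → r2=0xf4
body[2] mov  r3, #0x0f → r3=0x0f
body[3] add  r3, r3, #7 → r3=0x16
body[4] add  r0, r1, #1 → r0=0x58
body[5] sub  r5, r5, r3 → r5=0x6f
body[6] mov  r4, r3 → r4=0x16
body[7] mov  r5, r0 → r5=0x58
epilogue: pop r5=0x85, sp=0xa6
epilogue: pop r4=0x32, sp=0xa7
epilogue: pop r2=0xc4, sp=0xa8
r3 is caller-saved → body value

REG = 0x16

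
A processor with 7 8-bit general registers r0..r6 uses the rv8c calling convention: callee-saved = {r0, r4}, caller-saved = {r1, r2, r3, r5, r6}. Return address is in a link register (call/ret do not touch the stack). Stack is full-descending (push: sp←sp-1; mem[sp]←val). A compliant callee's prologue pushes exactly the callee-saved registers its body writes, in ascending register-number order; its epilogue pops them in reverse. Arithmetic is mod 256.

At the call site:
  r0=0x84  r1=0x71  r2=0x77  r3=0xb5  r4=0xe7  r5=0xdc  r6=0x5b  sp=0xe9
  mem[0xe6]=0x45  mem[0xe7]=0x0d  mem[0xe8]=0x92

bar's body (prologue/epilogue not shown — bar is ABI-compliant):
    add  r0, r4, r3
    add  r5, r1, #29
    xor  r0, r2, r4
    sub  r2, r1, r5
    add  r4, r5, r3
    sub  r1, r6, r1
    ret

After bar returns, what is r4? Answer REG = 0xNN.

REG = 0xe7

prologue: push r0 → mem[0xe8]=0x84, sp=0xe8
prologue: push r4 → mem[0xe7]=0xe7, sp=0xe7
body[0] add  r0, r4, r3 → r0=0x9c
body[1] add  r5, r1, #29 → r5=0x8e
body[2] xor  r0, r2, r4 → r0=0x90
body[3] sub  r2, r1, r5 → r2=0xe3
body[4] add  r4, r5, r3 → r4=0x43
body[5] sub  r1, r6, r1 → r1=0xea
epilogue: pop r4=0xe7, sp=0xe8
epilogue: pop r0=0x84, sp=0xe9
r4 is callee-saved → restored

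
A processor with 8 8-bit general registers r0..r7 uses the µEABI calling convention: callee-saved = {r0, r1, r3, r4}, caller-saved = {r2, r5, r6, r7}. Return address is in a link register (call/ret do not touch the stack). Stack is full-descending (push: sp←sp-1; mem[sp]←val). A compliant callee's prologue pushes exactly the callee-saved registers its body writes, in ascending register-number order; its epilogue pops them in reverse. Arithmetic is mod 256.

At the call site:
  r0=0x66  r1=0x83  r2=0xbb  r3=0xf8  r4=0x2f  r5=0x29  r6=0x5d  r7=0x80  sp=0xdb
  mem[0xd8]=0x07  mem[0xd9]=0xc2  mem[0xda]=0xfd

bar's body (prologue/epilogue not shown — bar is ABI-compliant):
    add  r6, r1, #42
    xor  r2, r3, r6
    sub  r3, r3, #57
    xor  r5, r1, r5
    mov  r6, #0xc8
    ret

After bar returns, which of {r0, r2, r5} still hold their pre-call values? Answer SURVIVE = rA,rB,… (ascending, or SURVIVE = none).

SURVIVE = r0

prologue: push r3 -> mem[0xda]=0xf8, sp=0xda
body[0] add  r6, r1, #42 -> r6=0xad
body[1] xor  r2, r3, r6 -> r2=0x55
body[2] sub  r3, r3, #57 -> r3=0xbf
body[3] xor  r5, r1, r5 -> r5=0xaa
body[4] mov  r6, #0xc8 -> r6=0xc8
epilogue: pop r3=0xf8, sp=0xdb
r0: callee-saved, written=False
r2: caller-saved, written=True
r5: caller-saved, written=True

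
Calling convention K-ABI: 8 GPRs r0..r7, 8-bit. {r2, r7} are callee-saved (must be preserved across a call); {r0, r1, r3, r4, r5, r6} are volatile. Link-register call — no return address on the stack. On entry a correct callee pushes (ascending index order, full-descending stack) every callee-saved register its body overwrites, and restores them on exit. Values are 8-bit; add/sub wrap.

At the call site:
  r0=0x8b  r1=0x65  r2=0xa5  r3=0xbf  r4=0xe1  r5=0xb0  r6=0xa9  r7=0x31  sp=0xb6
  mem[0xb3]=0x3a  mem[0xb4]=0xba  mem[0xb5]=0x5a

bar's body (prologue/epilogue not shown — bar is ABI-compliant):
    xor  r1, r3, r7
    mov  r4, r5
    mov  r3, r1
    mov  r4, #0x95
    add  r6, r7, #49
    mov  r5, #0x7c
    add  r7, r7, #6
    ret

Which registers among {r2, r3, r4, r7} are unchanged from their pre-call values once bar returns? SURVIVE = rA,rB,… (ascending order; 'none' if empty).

SURVIVE = r2,r7

prologue: push r7 → mem[0xb5]=0x31, sp=0xb5
body[0] xor  r1, r3, r7 → r1=0x8e
body[1] mov  r4, r5 → r4=0xb0
body[2] mov  r3, r1 → r3=0x8e
body[3] mov  r4, #0x95 → r4=0x95
body[4] add  r6, r7, #49 → r6=0x62
body[5] mov  r5, #0x7c → r5=0x7c
body[6] add  r7, r7, #6 → r7=0x37
epilogue: pop r7=0x31, sp=0xb6
r2: callee-saved, written=False
r3: caller-saved, written=True
r4: caller-saved, written=True
r7: callee-saved, written=True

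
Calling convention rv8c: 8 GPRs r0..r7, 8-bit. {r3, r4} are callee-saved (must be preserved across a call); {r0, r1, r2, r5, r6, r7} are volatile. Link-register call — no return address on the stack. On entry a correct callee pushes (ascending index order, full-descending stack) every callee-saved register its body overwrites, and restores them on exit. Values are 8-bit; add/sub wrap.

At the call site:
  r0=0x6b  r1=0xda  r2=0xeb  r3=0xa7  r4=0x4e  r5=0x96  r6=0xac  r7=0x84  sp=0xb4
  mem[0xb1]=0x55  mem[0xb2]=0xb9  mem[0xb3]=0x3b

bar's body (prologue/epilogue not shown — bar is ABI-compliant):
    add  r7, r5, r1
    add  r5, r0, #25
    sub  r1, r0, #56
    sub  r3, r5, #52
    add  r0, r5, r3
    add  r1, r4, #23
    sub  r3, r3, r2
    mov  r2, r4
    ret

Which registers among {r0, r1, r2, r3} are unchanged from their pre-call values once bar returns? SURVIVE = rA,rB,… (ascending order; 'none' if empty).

SURVIVE = r3

prologue: push r3 → mem[0xb3]=0xa7, sp=0xb3
body[0] add  r7, r5, r1 → r7=0x70
body[1] add  r5, r0, #25 → r5=0x84
body[2] sub  r1, r0, #56 → r1=0x33
body[3] sub  r3, r5, #52 → r3=0x50
body[4] add  r0, r5, r3 → r0=0xd4
body[5] add  r1, r4, #23 → r1=0x65
body[6] sub  r3, r3, r2 → r3=0x65
body[7] mov  r2, r4 → r2=0x4e
epilogue: pop r3=0xa7, sp=0xb4
r0: caller-saved, written=True
r1: caller-saved, written=True
r2: caller-saved, written=True
r3: callee-saved, written=True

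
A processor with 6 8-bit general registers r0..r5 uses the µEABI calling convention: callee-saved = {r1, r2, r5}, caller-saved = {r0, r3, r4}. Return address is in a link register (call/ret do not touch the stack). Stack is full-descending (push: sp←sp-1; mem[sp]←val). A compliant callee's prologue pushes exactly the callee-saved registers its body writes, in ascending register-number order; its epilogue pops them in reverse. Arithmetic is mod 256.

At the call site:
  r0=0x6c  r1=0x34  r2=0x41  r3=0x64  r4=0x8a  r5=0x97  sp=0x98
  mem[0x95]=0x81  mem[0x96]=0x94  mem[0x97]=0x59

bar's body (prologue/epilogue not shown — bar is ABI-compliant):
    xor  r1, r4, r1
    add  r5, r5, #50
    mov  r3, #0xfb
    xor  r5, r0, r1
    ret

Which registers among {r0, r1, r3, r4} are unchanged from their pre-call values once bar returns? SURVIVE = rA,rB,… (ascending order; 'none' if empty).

SURVIVE = r0,r1,r4

prologue: push r1 → mem[0x97]=0x34, sp=0x97
prologue: push r5 → mem[0x96]=0x97, sp=0x96
body[0] xor  r1, r4, r1 → r1=0xbe
body[1] add  r5, r5, #50 → r5=0xc9
body[2] mov  r3, #0xfb → r3=0xfb
body[3] xor  r5, r0, r1 → r5=0xd2
epilogue: pop r5=0x97, sp=0x97
epilogue: pop r1=0x34, sp=0x98
r0: caller-saved, written=False
r1: callee-saved, written=True
r3: caller-saved, written=True
r4: caller-saved, written=False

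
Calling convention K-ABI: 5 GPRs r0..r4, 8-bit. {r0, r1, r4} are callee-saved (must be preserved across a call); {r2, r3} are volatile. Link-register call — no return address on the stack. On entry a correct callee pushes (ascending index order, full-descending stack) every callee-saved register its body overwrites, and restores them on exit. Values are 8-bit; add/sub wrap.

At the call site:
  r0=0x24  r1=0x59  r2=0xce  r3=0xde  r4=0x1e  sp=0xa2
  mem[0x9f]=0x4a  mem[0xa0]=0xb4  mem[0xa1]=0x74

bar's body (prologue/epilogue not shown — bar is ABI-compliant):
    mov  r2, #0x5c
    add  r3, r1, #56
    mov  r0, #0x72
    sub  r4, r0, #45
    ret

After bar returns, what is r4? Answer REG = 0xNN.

prologue: push r0 -> mem[0xa1]=0x24, sp=0xa1
prologue: push r4 -> mem[0xa0]=0x1e, sp=0xa0
body[0] mov  r2, #0x5c -> r2=0x5c
body[1] add  r3, r1, #56 -> r3=0x91
body[2] mov  r0, #0x72 -> r0=0x72
body[3] sub  r4, r0, #45 -> r4=0x45
epilogue: pop r4=0x1e, sp=0xa1
epilogue: pop r0=0x24, sp=0xa2
r4 is callee-saved -> restored

REG = 0x1e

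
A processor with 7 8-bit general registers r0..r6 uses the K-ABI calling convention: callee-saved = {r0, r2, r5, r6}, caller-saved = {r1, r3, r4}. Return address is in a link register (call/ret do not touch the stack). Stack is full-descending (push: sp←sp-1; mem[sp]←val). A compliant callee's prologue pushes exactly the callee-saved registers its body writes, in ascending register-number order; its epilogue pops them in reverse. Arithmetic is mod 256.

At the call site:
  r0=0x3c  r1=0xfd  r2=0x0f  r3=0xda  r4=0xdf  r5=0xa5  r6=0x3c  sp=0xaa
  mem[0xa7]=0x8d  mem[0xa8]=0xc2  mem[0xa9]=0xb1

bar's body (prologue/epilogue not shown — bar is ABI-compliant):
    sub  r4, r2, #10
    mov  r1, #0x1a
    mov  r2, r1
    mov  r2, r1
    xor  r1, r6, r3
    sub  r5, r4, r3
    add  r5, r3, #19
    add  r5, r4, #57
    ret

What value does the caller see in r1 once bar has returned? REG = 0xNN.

REG = 0xe6

prologue: push r2 -> mem[0xa9]=0x0f, sp=0xa9
prologue: push r5 -> mem[0xa8]=0xa5, sp=0xa8
body[0] sub  r4, r2, #10 -> r4=0x05
body[1] mov  r1, #0x1a -> r1=0x1a
body[2] mov  r2, r1 -> r2=0x1a
body[3] mov  r2, r1 -> r2=0x1a
body[4] xor  r1, r6, r3 -> r1=0xe6
body[5] sub  r5, r4, r3 -> r5=0x2b
body[6] add  r5, r3, #19 -> r5=0xed
body[7] add  r5, r4, #57 -> r5=0x3e
epilogue: pop r5=0xa5, sp=0xa9
epilogue: pop r2=0x0f, sp=0xaa
r1 is caller-saved -> body value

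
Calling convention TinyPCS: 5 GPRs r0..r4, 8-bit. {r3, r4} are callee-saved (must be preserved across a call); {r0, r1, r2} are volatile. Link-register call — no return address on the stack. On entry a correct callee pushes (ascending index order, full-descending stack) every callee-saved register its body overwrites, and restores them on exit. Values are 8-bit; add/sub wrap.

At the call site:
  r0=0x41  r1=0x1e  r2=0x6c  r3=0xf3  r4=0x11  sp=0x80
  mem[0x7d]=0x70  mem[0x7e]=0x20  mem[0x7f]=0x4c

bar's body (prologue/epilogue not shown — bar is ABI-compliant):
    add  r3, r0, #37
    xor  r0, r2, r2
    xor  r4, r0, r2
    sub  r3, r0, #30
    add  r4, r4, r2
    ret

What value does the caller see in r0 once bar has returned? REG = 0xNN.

REG = 0x00

prologue: push r3 -> mem[0x7f]=0xf3, sp=0x7f
prologue: push r4 -> mem[0x7e]=0x11, sp=0x7e
body[0] add  r3, r0, #37 -> r3=0x66
body[1] xor  r0, r2, r2 -> r0=0x00
body[2] xor  r4, r0, r2 -> r4=0x6c
body[3] sub  r3, r0, #30 -> r3=0xe2
body[4] add  r4, r4, r2 -> r4=0xd8
epilogue: pop r4=0x11, sp=0x7f
epilogue: pop r3=0xf3, sp=0x80
r0 is caller-saved -> body value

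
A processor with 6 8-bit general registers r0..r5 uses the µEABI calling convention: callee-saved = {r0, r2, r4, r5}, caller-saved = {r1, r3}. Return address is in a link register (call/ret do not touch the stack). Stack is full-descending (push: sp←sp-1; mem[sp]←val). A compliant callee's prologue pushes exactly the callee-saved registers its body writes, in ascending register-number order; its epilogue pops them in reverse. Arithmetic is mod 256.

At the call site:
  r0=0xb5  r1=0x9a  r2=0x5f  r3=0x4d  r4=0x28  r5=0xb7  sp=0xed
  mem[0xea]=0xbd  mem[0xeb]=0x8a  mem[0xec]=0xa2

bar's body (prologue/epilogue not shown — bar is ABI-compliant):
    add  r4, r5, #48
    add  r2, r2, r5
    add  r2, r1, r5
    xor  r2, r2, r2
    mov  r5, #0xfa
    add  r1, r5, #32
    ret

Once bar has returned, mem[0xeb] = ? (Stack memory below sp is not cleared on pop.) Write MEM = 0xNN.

prologue: push r2 -> mem[0xec]=0x5f, sp=0xec
prologue: push r4 -> mem[0xeb]=0x28, sp=0xeb
prologue: push r5 -> mem[0xea]=0xb7, sp=0xea
body[0] add  r4, r5, #48 -> r4=0xe7
body[1] add  r2, r2, r5 -> r2=0x16
body[2] add  r2, r1, r5 -> r2=0x51
body[3] xor  r2, r2, r2 -> r2=0x00
body[4] mov  r5, #0xfa -> r5=0xfa
body[5] add  r1, r5, #32 -> r1=0x1a
epilogue: pop r5=0xb7, sp=0xeb
epilogue: pop r4=0x28, sp=0xec
epilogue: pop r2=0x5f, sp=0xed
prologue pushed ['r2', 'r4', 'r5'] at ['0xec', '0xeb', '0xea']

MEM = 0x28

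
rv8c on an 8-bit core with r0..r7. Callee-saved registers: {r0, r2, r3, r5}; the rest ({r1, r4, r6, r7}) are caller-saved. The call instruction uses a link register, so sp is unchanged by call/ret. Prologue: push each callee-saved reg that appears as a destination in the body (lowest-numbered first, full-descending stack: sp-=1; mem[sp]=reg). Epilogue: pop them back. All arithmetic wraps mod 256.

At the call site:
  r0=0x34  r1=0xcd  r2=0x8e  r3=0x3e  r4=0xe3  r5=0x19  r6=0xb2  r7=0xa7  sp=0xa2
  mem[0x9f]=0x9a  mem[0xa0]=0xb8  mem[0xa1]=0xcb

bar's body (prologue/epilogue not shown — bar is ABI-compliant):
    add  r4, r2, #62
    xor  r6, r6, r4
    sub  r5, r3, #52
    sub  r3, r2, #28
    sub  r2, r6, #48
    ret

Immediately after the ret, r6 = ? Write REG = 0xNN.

prologue: push r2 -> mem[0xa1]=0x8e, sp=0xa1
prologue: push r3 -> mem[0xa0]=0x3e, sp=0xa0
prologue: push r5 -> mem[0x9f]=0x19, sp=0x9f
body[0] add  r4, r2, #62 -> r4=0xcc
body[1] xor  r6, r6, r4 -> r6=0x7e
body[2] sub  r5, r3, #52 -> r5=0x0a
body[3] sub  r3, r2, #28 -> r3=0x72
body[4] sub  r2, r6, #48 -> r2=0x4e
epilogue: pop r5=0x19, sp=0xa0
epilogue: pop r3=0x3e, sp=0xa1
epilogue: pop r2=0x8e, sp=0xa2
r6 is caller-saved -> body value

REG = 0x7e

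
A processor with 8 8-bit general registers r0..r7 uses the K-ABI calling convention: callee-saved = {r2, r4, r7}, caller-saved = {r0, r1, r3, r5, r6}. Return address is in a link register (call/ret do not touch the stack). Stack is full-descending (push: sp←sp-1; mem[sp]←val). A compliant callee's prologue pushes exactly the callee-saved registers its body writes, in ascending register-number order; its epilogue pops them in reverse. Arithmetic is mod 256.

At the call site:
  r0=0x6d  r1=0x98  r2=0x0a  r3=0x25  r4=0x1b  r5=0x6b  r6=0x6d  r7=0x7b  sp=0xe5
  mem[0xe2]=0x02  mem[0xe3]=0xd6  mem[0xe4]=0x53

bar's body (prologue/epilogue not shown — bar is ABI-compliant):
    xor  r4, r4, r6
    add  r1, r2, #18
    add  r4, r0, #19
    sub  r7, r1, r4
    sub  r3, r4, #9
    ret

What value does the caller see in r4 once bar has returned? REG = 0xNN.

REG = 0x1b

prologue: push r4 -> mem[0xe4]=0x1b, sp=0xe4
prologue: push r7 -> mem[0xe3]=0x7b, sp=0xe3
body[0] xor  r4, r4, r6 -> r4=0x76
body[1] add  r1, r2, #18 -> r1=0x1c
body[2] add  r4, r0, #19 -> r4=0x80
body[3] sub  r7, r1, r4 -> r7=0x9c
body[4] sub  r3, r4, #9 -> r3=0x77
epilogue: pop r7=0x7b, sp=0xe4
epilogue: pop r4=0x1b, sp=0xe5
r4 is callee-saved -> restored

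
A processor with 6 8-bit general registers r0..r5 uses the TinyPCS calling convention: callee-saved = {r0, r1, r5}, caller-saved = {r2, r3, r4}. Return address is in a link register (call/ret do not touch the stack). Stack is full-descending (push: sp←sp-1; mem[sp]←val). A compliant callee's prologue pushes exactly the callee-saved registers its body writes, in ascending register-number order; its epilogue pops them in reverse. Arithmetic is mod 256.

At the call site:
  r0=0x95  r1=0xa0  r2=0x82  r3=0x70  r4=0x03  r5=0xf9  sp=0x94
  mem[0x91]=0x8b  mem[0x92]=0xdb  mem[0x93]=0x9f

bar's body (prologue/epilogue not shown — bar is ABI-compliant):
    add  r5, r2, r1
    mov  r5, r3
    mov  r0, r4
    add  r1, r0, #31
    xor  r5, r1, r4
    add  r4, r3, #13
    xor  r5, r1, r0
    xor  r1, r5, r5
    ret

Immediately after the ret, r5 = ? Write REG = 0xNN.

REG = 0xf9

prologue: push r0 → mem[0x93]=0x95, sp=0x93
prologue: push r1 → mem[0x92]=0xa0, sp=0x92
prologue: push r5 → mem[0x91]=0xf9, sp=0x91
body[0] add  r5, r2, r1 → r5=0x22
body[1] mov  r5, r3 → r5=0x70
body[2] mov  r0, r4 → r0=0x03
body[3] add  r1, r0, #31 → r1=0x22
body[4] xor  r5, r1, r4 → r5=0x21
body[5] add  r4, r3, #13 → r4=0x7d
body[6] xor  r5, r1, r0 → r5=0x21
body[7] xor  r1, r5, r5 → r1=0x00
epilogue: pop r5=0xf9, sp=0x92
epilogue: pop r1=0xa0, sp=0x93
epilogue: pop r0=0x95, sp=0x94
r5 is callee-saved → restored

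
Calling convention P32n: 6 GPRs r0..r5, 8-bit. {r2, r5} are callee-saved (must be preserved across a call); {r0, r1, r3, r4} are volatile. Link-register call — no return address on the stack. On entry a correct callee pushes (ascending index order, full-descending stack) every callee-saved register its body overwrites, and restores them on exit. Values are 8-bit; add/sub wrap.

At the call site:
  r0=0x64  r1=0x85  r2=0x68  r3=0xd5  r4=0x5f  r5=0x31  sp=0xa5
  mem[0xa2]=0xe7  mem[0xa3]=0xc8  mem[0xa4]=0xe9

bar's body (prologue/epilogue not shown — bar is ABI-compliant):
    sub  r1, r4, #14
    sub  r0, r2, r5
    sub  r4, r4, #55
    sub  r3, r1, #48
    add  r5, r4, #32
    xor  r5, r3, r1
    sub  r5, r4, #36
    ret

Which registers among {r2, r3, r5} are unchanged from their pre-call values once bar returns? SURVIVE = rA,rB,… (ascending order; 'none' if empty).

SURVIVE = r2,r5

prologue: push r5 -> mem[0xa4]=0x31, sp=0xa4
body[0] sub  r1, r4, #14 -> r1=0x51
body[1] sub  r0, r2, r5 -> r0=0x37
body[2] sub  r4, r4, #55 -> r4=0x28
body[3] sub  r3, r1, #48 -> r3=0x21
body[4] add  r5, r4, #32 -> r5=0x48
body[5] xor  r5, r3, r1 -> r5=0x70
body[6] sub  r5, r4, #36 -> r5=0x04
epilogue: pop r5=0x31, sp=0xa5
r2: callee-saved, written=False
r3: caller-saved, written=True
r5: callee-saved, written=True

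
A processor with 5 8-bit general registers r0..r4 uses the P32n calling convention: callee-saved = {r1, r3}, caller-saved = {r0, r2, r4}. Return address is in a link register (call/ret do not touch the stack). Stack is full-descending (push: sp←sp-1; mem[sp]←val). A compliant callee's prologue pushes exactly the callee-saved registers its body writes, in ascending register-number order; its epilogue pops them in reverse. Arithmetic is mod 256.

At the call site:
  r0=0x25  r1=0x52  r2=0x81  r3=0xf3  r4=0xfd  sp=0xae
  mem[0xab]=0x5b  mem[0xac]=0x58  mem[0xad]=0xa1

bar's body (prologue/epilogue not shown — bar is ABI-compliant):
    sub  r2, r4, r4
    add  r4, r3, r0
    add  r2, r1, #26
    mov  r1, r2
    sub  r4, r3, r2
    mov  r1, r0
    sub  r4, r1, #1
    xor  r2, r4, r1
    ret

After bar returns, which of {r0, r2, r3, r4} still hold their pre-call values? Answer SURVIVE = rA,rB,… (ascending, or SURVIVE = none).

SURVIVE = r0,r3

prologue: push r1 -> mem[0xad]=0x52, sp=0xad
body[0] sub  r2, r4, r4 -> r2=0x00
body[1] add  r4, r3, r0 -> r4=0x18
body[2] add  r2, r1, #26 -> r2=0x6c
body[3] mov  r1, r2 -> r1=0x6c
body[4] sub  r4, r3, r2 -> r4=0x87
body[5] mov  r1, r0 -> r1=0x25
body[6] sub  r4, r1, #1 -> r4=0x24
body[7] xor  r2, r4, r1 -> r2=0x01
epilogue: pop r1=0x52, sp=0xae
r0: caller-saved, written=False
r2: caller-saved, written=True
r3: callee-saved, written=False
r4: caller-saved, written=True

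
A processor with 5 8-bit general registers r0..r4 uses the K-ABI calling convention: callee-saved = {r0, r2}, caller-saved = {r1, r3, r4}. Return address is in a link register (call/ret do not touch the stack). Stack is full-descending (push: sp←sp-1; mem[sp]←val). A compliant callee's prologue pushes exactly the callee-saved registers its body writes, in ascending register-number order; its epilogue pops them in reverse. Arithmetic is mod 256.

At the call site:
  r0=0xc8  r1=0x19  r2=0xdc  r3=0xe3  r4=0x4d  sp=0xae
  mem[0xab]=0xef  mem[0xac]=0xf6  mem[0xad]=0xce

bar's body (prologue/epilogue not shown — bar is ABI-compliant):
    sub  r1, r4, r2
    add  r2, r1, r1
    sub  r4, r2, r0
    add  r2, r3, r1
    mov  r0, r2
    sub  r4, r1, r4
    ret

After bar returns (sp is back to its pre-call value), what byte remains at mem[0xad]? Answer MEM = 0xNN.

prologue: push r0 -> mem[0xad]=0xc8, sp=0xad
prologue: push r2 -> mem[0xac]=0xdc, sp=0xac
body[0] sub  r1, r4, r2 -> r1=0x71
body[1] add  r2, r1, r1 -> r2=0xe2
body[2] sub  r4, r2, r0 -> r4=0x1a
body[3] add  r2, r3, r1 -> r2=0x54
body[4] mov  r0, r2 -> r0=0x54
body[5] sub  r4, r1, r4 -> r4=0x57
epilogue: pop r2=0xdc, sp=0xad
epilogue: pop r0=0xc8, sp=0xae
prologue pushed ['r0', 'r2'] at ['0xad', '0xac']

MEM = 0xc8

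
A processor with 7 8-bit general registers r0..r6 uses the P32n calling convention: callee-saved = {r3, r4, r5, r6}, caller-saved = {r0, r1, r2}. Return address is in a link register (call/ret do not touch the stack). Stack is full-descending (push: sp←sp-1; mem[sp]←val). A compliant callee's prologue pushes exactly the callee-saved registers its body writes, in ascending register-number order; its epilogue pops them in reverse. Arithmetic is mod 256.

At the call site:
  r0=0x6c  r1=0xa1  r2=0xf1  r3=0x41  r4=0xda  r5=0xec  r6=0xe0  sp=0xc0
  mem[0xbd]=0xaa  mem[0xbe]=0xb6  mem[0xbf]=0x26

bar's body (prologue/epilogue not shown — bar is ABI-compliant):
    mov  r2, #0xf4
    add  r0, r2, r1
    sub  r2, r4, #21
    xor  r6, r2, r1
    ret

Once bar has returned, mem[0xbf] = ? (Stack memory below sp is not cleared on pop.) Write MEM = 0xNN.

MEM = 0xe0

prologue: push r6 → mem[0xbf]=0xe0, sp=0xbf
body[0] mov  r2, #0xf4 → r2=0xf4
body[1] add  r0, r2, r1 → r0=0x95
body[2] sub  r2, r4, #21 → r2=0xc5
body[3] xor  r6, r2, r1 → r6=0x64
epilogue: pop r6=0xe0, sp=0xc0
prologue pushed ['r6'] at ['0xbf']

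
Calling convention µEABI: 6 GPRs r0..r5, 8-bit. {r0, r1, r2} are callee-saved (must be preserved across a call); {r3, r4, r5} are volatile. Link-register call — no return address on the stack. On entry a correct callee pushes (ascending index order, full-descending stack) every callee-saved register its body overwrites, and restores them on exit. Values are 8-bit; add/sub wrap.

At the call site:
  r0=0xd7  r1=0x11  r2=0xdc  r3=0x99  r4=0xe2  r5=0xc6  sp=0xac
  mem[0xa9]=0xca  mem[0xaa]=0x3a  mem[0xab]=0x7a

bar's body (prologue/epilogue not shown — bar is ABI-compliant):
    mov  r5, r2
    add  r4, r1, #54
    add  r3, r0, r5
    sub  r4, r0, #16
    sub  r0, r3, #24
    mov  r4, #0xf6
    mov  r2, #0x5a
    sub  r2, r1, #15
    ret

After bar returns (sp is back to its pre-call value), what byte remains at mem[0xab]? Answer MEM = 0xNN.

MEM = 0xd7

prologue: push r0 → mem[0xab]=0xd7, sp=0xab
prologue: push r2 → mem[0xaa]=0xdc, sp=0xaa
body[0] mov  r5, r2 → r5=0xdc
body[1] add  r4, r1, #54 → r4=0x47
body[2] add  r3, r0, r5 → r3=0xb3
body[3] sub  r4, r0, #16 → r4=0xc7
body[4] sub  r0, r3, #24 → r0=0x9b
body[5] mov  r4, #0xf6 → r4=0xf6
body[6] mov  r2, #0x5a → r2=0x5a
body[7] sub  r2, r1, #15 → r2=0x02
epilogue: pop r2=0xdc, sp=0xab
epilogue: pop r0=0xd7, sp=0xac
prologue pushed ['r0', 'r2'] at ['0xab', '0xaa']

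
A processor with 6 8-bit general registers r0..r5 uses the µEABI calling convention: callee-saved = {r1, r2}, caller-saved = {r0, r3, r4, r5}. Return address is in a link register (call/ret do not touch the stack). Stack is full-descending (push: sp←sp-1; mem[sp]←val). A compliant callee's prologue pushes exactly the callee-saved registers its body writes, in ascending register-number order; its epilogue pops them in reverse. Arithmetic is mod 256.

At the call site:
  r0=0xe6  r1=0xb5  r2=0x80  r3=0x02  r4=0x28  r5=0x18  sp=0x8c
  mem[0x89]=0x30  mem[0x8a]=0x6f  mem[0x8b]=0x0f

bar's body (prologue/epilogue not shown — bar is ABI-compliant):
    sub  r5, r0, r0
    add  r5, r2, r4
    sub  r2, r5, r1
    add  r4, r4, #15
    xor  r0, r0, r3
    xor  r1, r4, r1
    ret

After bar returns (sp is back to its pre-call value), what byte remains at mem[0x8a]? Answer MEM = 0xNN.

MEM = 0x80

prologue: push r1 -> mem[0x8b]=0xb5, sp=0x8b
prologue: push r2 -> mem[0x8a]=0x80, sp=0x8a
body[0] sub  r5, r0, r0 -> r5=0x00
body[1] add  r5, r2, r4 -> r5=0xa8
body[2] sub  r2, r5, r1 -> r2=0xf3
body[3] add  r4, r4, #15 -> r4=0x37
body[4] xor  r0, r0, r3 -> r0=0xe4
body[5] xor  r1, r4, r1 -> r1=0x82
epilogue: pop r2=0x80, sp=0x8b
epilogue: pop r1=0xb5, sp=0x8c
prologue pushed ['r1', 'r2'] at ['0x8b', '0x8a']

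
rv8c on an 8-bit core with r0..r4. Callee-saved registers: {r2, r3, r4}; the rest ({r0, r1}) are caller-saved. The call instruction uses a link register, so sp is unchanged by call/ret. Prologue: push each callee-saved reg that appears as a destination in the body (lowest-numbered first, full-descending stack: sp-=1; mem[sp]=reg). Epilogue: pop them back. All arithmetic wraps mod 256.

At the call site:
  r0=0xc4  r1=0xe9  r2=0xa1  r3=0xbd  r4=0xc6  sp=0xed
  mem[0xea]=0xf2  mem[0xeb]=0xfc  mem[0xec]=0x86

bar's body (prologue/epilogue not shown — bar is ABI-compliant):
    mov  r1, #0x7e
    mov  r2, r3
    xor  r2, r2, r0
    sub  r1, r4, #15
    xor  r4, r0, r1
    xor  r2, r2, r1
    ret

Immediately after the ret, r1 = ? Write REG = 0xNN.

prologue: push r2 → mem[0xec]=0xa1, sp=0xec
prologue: push r4 → mem[0xeb]=0xc6, sp=0xeb
body[0] mov  r1, #0x7e → r1=0x7e
body[1] mov  r2, r3 → r2=0xbd
body[2] xor  r2, r2, r0 → r2=0x79
body[3] sub  r1, r4, #15 → r1=0xb7
body[4] xor  r4, r0, r1 → r4=0x73
body[5] xor  r2, r2, r1 → r2=0xce
epilogue: pop r4=0xc6, sp=0xec
epilogue: pop r2=0xa1, sp=0xed
r1 is caller-saved → body value

REG = 0xb7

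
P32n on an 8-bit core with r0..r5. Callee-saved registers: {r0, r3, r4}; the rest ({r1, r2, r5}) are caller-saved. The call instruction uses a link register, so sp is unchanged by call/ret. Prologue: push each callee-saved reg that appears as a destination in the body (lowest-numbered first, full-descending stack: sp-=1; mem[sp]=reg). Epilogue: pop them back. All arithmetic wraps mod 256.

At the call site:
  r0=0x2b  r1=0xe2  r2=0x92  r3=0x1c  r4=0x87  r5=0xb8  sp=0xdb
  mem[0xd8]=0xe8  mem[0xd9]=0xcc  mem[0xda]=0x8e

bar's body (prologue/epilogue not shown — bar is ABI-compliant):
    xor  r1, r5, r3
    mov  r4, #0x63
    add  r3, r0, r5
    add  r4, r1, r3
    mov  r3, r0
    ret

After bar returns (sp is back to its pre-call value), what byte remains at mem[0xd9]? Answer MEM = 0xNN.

prologue: push r3 → mem[0xda]=0x1c, sp=0xda
prologue: push r4 → mem[0xd9]=0x87, sp=0xd9
body[0] xor  r1, r5, r3 → r1=0xa4
body[1] mov  r4, #0x63 → r4=0x63
body[2] add  r3, r0, r5 → r3=0xe3
body[3] add  r4, r1, r3 → r4=0x87
body[4] mov  r3, r0 → r3=0x2b
epilogue: pop r4=0x87, sp=0xda
epilogue: pop r3=0x1c, sp=0xdb
prologue pushed ['r3', 'r4'] at ['0xda', '0xd9']

MEM = 0x87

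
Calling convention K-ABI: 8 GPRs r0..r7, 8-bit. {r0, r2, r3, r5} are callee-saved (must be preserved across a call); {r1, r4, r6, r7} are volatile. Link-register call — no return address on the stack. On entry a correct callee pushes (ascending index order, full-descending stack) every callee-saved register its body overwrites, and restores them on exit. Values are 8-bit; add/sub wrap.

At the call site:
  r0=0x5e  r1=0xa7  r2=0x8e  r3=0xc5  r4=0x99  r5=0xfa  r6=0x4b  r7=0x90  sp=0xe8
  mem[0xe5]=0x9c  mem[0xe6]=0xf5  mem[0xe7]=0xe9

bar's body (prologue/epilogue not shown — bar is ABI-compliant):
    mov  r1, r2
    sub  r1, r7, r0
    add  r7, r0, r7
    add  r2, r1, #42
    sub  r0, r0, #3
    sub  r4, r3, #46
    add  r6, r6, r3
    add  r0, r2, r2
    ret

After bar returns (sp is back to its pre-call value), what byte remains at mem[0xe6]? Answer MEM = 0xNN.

MEM = 0x8e

prologue: push r0 -> mem[0xe7]=0x5e, sp=0xe7
prologue: push r2 -> mem[0xe6]=0x8e, sp=0xe6
body[0] mov  r1, r2 -> r1=0x8e
body[1] sub  r1, r7, r0 -> r1=0x32
body[2] add  r7, r0, r7 -> r7=0xee
body[3] add  r2, r1, #42 -> r2=0x5c
body[4] sub  r0, r0, #3 -> r0=0x5b
body[5] sub  r4, r3, #46 -> r4=0x97
body[6] add  r6, r6, r3 -> r6=0x10
body[7] add  r0, r2, r2 -> r0=0xb8
epilogue: pop r2=0x8e, sp=0xe7
epilogue: pop r0=0x5e, sp=0xe8
prologue pushed ['r0', 'r2'] at ['0xe7', '0xe6']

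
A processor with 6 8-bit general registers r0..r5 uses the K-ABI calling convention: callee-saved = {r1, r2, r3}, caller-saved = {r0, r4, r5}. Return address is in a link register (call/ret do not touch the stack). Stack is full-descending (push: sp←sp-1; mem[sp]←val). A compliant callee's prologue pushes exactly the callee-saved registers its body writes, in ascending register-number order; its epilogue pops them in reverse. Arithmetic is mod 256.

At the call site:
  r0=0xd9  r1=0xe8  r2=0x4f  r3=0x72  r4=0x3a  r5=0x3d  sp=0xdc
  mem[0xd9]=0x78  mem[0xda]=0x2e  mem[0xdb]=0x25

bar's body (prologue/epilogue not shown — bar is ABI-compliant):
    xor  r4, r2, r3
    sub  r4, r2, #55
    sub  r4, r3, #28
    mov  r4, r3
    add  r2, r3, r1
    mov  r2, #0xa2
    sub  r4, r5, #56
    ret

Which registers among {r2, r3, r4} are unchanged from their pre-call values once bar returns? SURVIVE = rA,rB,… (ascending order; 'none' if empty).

SURVIVE = r2,r3

prologue: push r2 → mem[0xdb]=0x4f, sp=0xdb
body[0] xor  r4, r2, r3 → r4=0x3d
body[1] sub  r4, r2, #55 → r4=0x18
body[2] sub  r4, r3, #28 → r4=0x56
body[3] mov  r4, r3 → r4=0x72
body[4] add  r2, r3, r1 → r2=0x5a
body[5] mov  r2, #0xa2 → r2=0xa2
body[6] sub  r4, r5, #56 → r4=0x05
epilogue: pop r2=0x4f, sp=0xdc
r2: callee-saved, written=True
r3: callee-saved, written=False
r4: caller-saved, written=True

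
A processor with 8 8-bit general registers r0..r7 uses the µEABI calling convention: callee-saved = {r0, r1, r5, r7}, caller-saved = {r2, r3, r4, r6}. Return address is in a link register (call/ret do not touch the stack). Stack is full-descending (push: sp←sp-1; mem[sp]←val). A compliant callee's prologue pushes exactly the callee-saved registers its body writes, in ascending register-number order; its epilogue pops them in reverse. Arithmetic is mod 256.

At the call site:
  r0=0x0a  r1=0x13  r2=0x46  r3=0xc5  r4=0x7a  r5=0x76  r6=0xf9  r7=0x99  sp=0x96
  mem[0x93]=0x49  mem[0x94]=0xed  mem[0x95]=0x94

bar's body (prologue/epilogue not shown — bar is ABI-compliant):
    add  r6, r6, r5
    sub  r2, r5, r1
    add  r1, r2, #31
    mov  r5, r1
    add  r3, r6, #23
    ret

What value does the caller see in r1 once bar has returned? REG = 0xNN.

prologue: push r1 -> mem[0x95]=0x13, sp=0x95
prologue: push r5 -> mem[0x94]=0x76, sp=0x94
body[0] add  r6, r6, r5 -> r6=0x6f
body[1] sub  r2, r5, r1 -> r2=0x63
body[2] add  r1, r2, #31 -> r1=0x82
body[3] mov  r5, r1 -> r5=0x82
body[4] add  r3, r6, #23 -> r3=0x86
epilogue: pop r5=0x76, sp=0x95
epilogue: pop r1=0x13, sp=0x96
r1 is callee-saved -> restored

REG = 0x13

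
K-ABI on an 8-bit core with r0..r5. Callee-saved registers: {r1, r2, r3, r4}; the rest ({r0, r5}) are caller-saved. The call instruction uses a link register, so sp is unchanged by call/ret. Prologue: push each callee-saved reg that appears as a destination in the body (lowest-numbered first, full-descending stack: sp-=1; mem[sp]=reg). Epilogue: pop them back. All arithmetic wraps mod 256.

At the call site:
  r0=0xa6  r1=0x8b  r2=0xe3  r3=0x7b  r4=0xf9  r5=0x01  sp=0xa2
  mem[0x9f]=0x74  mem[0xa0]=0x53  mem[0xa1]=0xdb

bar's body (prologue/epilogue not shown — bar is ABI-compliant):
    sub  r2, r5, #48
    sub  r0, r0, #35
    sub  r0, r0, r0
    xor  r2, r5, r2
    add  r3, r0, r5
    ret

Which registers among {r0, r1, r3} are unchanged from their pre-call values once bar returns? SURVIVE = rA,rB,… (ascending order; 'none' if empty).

prologue: push r2 → mem[0xa1]=0xe3, sp=0xa1
prologue: push r3 → mem[0xa0]=0x7b, sp=0xa0
body[0] sub  r2, r5, #48 → r2=0xd1
body[1] sub  r0, r0, #35 → r0=0x83
body[2] sub  r0, r0, r0 → r0=0x00
body[3] xor  r2, r5, r2 → r2=0xd0
body[4] add  r3, r0, r5 → r3=0x01
epilogue: pop r3=0x7b, sp=0xa1
epilogue: pop r2=0xe3, sp=0xa2
r0: caller-saved, written=True
r1: callee-saved, written=False
r3: callee-saved, written=True

SURVIVE = r1,r3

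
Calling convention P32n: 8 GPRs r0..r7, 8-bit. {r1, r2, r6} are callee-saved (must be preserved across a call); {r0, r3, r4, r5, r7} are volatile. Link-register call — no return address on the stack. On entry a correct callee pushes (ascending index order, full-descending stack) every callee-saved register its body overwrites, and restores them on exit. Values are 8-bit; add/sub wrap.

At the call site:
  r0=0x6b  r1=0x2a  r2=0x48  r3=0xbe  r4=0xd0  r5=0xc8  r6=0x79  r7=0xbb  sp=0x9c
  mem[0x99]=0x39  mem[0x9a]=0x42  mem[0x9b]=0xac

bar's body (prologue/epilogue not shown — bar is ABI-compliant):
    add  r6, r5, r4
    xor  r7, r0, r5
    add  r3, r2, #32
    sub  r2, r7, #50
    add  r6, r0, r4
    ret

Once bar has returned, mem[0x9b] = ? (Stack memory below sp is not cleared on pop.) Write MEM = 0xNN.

MEM = 0x48

prologue: push r2 → mem[0x9b]=0x48, sp=0x9b
prologue: push r6 → mem[0x9a]=0x79, sp=0x9a
body[0] add  r6, r5, r4 → r6=0x98
body[1] xor  r7, r0, r5 → r7=0xa3
body[2] add  r3, r2, #32 → r3=0x68
body[3] sub  r2, r7, #50 → r2=0x71
body[4] add  r6, r0, r4 → r6=0x3b
epilogue: pop r6=0x79, sp=0x9b
epilogue: pop r2=0x48, sp=0x9c
prologue pushed ['r2', 'r6'] at ['0x9b', '0x9a']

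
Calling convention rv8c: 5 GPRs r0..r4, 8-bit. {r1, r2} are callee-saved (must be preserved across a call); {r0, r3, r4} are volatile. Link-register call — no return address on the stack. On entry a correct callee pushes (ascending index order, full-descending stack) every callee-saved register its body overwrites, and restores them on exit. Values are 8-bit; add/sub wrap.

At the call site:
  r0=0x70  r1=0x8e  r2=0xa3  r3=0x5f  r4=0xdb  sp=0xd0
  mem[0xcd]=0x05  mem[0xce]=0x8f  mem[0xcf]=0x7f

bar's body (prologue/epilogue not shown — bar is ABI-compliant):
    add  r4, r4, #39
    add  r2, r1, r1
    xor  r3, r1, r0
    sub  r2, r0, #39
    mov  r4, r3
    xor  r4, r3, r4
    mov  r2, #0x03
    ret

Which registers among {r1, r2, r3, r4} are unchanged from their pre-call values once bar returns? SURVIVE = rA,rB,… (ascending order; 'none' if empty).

SURVIVE = r1,r2

prologue: push r2 → mem[0xcf]=0xa3, sp=0xcf
body[0] add  r4, r4, #39 → r4=0x02
body[1] add  r2, r1, r1 → r2=0x1c
body[2] xor  r3, r1, r0 → r3=0xfe
body[3] sub  r2, r0, #39 → r2=0x49
body[4] mov  r4, r3 → r4=0xfe
body[5] xor  r4, r3, r4 → r4=0x00
body[6] mov  r2, #0x03 → r2=0x03
epilogue: pop r2=0xa3, sp=0xd0
r1: callee-saved, written=False
r2: callee-saved, written=True
r3: caller-saved, written=True
r4: caller-saved, written=True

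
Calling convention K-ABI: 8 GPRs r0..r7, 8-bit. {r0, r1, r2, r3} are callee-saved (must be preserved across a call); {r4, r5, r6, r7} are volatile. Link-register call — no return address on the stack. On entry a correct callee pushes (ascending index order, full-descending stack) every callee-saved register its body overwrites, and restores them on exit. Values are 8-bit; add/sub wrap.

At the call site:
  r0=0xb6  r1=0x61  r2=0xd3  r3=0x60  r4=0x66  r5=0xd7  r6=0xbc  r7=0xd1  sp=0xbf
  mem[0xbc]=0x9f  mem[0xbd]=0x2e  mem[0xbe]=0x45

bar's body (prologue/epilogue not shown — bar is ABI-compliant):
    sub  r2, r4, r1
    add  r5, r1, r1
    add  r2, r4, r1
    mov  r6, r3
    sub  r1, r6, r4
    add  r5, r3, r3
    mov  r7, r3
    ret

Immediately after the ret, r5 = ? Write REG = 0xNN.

prologue: push r1 → mem[0xbe]=0x61, sp=0xbe
prologue: push r2 → mem[0xbd]=0xd3, sp=0xbd
body[0] sub  r2, r4, r1 → r2=0x05
body[1] add  r5, r1, r1 → r5=0xc2
body[2] add  r2, r4, r1 → r2=0xc7
body[3] mov  r6, r3 → r6=0x60
body[4] sub  r1, r6, r4 → r1=0xfa
body[5] add  r5, r3, r3 → r5=0xc0
body[6] mov  r7, r3 → r7=0x60
epilogue: pop r2=0xd3, sp=0xbe
epilogue: pop r1=0x61, sp=0xbf
r5 is caller-saved → body value

REG = 0xc0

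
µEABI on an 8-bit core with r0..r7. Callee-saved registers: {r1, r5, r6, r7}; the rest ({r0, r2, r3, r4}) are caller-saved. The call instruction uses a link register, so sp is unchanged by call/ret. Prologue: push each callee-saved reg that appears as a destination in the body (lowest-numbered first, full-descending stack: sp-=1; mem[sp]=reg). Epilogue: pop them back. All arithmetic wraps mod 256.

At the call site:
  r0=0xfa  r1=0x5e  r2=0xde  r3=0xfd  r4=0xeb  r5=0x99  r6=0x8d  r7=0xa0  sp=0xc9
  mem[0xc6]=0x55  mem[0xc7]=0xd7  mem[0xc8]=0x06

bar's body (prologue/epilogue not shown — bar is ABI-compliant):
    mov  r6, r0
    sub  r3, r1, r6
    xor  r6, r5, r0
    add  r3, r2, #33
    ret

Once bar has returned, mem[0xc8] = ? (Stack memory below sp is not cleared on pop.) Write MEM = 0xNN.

prologue: push r6 -> mem[0xc8]=0x8d, sp=0xc8
body[0] mov  r6, r0 -> r6=0xfa
body[1] sub  r3, r1, r6 -> r3=0x64
body[2] xor  r6, r5, r0 -> r6=0x63
body[3] add  r3, r2, #33 -> r3=0xff
epilogue: pop r6=0x8d, sp=0xc9
prologue pushed ['r6'] at ['0xc8']

MEM = 0x8d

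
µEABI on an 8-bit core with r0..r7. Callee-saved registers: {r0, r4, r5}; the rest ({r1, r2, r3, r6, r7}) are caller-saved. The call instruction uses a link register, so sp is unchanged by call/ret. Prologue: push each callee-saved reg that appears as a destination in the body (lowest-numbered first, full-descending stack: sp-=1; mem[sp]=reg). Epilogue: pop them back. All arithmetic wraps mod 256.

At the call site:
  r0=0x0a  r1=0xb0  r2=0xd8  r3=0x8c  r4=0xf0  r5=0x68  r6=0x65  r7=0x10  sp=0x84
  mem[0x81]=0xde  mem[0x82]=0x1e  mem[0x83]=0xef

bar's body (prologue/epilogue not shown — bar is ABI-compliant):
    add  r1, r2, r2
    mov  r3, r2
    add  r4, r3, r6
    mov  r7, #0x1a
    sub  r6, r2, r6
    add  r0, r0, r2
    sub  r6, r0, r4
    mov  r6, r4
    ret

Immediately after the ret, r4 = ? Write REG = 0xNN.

prologue: push r0 -> mem[0x83]=0x0a, sp=0x83
prologue: push r4 -> mem[0x82]=0xf0, sp=0x82
body[0] add  r1, r2, r2 -> r1=0xb0
body[1] mov  r3, r2 -> r3=0xd8
body[2] add  r4, r3, r6 -> r4=0x3d
body[3] mov  r7, #0x1a -> r7=0x1a
body[4] sub  r6, r2, r6 -> r6=0x73
body[5] add  r0, r0, r2 -> r0=0xe2
body[6] sub  r6, r0, r4 -> r6=0xa5
body[7] mov  r6, r4 -> r6=0x3d
epilogue: pop r4=0xf0, sp=0x83
epilogue: pop r0=0x0a, sp=0x84
r4 is callee-saved -> restored

REG = 0xf0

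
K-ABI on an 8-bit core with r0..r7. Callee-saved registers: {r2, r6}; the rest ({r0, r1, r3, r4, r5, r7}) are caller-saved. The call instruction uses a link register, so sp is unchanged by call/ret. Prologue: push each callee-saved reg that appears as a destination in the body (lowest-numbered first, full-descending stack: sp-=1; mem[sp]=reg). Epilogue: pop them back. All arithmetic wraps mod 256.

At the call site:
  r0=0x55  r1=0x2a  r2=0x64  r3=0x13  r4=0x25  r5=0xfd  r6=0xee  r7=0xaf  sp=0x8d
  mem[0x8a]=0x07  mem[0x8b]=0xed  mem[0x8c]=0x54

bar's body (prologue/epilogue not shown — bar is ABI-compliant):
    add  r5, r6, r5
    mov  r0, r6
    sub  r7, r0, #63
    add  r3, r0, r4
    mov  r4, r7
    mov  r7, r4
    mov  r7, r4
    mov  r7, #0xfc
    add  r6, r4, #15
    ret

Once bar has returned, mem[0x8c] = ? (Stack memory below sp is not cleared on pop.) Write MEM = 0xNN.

MEM = 0xee

prologue: push r6 → mem[0x8c]=0xee, sp=0x8c
body[0] add  r5, r6, r5 → r5=0xeb
body[1] mov  r0, r6 → r0=0xee
body[2] sub  r7, r0, #63 → r7=0xaf
body[3] add  r3, r0, r4 → r3=0x13
body[4] mov  r4, r7 → r4=0xaf
body[5] mov  r7, r4 → r7=0xaf
body[6] mov  r7, r4 → r7=0xaf
body[7] mov  r7, #0xfc → r7=0xfc
body[8] add  r6, r4, #15 → r6=0xbe
epilogue: pop r6=0xee, sp=0x8d
prologue pushed ['r6'] at ['0x8c']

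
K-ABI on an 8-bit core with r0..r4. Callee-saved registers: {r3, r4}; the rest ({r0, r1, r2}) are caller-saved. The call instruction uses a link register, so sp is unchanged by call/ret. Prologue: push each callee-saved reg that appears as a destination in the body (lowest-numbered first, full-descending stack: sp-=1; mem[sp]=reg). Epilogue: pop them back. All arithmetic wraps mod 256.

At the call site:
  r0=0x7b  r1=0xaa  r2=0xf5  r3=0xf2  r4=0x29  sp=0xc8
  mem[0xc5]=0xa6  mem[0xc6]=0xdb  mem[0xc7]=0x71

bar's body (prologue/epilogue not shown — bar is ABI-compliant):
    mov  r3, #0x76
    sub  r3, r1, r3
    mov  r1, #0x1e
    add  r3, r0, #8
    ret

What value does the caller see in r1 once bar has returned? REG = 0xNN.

prologue: push r3 -> mem[0xc7]=0xf2, sp=0xc7
body[0] mov  r3, #0x76 -> r3=0x76
body[1] sub  r3, r1, r3 -> r3=0x34
body[2] mov  r1, #0x1e -> r1=0x1e
body[3] add  r3, r0, #8 -> r3=0x83
epilogue: pop r3=0xf2, sp=0xc8
r1 is caller-saved -> body value

REG = 0x1e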